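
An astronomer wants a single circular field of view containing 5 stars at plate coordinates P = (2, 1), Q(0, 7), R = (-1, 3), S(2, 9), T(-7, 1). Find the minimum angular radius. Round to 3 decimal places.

By Welzl's lemma the MEC is supported by two points (diametrically opposite) or three points (on a circumcircle).
The farthest pair is S–T with squared distance 145. The circle on this segment as diameter has centre (-2.5, 5) and r² = 145/4 = 36.25.
Check P: distance² to centre = 36.25 ≤ 36.25, so it lies inside.
All remaining points lie in this disk, and no smaller disk contains both endpoints, so this is the minimum enclosing circle.
r = √(36.25) ≈ 6.021.

6.021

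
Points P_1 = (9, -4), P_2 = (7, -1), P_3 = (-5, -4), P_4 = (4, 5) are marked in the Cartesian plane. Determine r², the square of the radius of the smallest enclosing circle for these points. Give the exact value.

A smallest enclosing disk is always determined by at most three of the input points on its boundary.
The minimum enclosing circle is determined by three boundary points: P_1, P_3, P_4.
Their circumcentre is (2, -2) with r² = 53.
The farthest remaining point P_2 is at distance² 26 ≤ 53.

53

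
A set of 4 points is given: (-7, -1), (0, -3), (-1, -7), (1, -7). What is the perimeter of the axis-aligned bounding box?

Width = max x − min x = 1 − (-7) = 8.
Height = max y − min y = -1 − (-7) = 6.
Perimeter = 2(8 + 6) = 28.

28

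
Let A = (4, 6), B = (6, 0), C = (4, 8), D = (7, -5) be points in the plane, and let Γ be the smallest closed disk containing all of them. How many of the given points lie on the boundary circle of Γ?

2

A smallest enclosing disk is always determined by at most three of the input points on its boundary.
The farthest pair is C–D with squared distance 178. The circle on this segment as diameter has centre (5.5, 1.5) and r² = 178/4 = 44.5.
Check A: distance² to centre = 22.5 ≤ 44.5, so it lies inside.
All remaining points lie in this disk, and no smaller disk contains both endpoints, so this is the minimum enclosing circle.
The points at distance exactly r from the centre are C, D — 2 points.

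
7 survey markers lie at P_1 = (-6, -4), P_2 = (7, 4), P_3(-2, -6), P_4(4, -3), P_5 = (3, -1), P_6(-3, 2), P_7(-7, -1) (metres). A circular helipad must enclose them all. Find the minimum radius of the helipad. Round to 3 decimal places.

7.632

The minimum enclosing circle of a finite set is fixed by two of the points (as a diameter) or three (as a circumcircle).
The farthest pair is P_1–P_2 with squared distance 233. The circle on this segment as diameter has centre (0.5, 0) and r² = 233/4 = 58.25.
Check P_3: distance² to centre = 42.25 ≤ 58.25, so it lies inside.
All remaining points lie in this disk, and no smaller disk contains both endpoints, so this is the minimum enclosing circle.
r = √(58.25) ≈ 7.632.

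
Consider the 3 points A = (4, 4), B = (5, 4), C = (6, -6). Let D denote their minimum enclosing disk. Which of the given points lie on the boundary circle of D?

A, C

Side lengths²: AB² = 1, AC² = 104, BC² = 101.
Since AC² = 104 ≥ 101 + 1 = 102, the angle opposite AC is not acute, so the smallest enclosing circle has AC as diameter.
Centre = midpoint of AC = (5, -1), r² = 104/4 = 26.
The points at distance exactly r from the centre are A, C — 2 points.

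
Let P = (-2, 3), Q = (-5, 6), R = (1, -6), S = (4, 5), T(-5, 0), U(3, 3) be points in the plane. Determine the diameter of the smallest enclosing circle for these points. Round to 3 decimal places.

13.580

The minimum enclosing circle of a finite set is fixed by two of the points (as a diameter) or three (as a circumcircle).
The minimum enclosing circle is determined by three boundary points: Q, R, S.
Their circumcentre is (-18/17, 8/17) with r² = 13325/289.
The farthest remaining point U is at distance² 6610/289 ≤ 13325/289.
Diameter = 2r = 2√(13325/289) ≈ 13.580.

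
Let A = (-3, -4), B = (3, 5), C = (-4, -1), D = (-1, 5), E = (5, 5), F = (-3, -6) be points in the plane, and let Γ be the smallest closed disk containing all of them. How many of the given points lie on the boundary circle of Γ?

2

A smallest enclosing disk is always determined by at most three of the input points on its boundary.
The farthest pair is E–F with squared distance 185. The circle on this segment as diameter has centre (1, -0.5) and r² = 185/4 = 46.25.
Check A: distance² to centre = 28.25 ≤ 46.25, so it lies inside.
All remaining points lie in this disk, and no smaller disk contains both endpoints, so this is the minimum enclosing circle.
The points at distance exactly r from the centre are E, F — 2 points.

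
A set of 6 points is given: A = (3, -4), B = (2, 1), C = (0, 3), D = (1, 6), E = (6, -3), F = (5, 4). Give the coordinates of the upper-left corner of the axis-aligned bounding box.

(0, 6)

x-range [0, 6], y-range [-4, 6].
The upper-left corner is (0, 6).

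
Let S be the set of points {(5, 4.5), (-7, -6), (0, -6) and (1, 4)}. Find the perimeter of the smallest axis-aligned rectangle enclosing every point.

Width = max x − min x = 5 − (-7) = 12.
Height = max y − min y = 4.5 − (-6) = 10.5.
Perimeter = 2(12 + 10.5) = 45.

45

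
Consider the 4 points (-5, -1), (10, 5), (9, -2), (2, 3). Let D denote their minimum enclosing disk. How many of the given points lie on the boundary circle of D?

2

The minimum enclosing circle of a finite set is fixed by two of the points (as a diameter) or three (as a circumcircle).
The farthest pair is (-5, -1)–(10, 5) with squared distance 261. The circle on this segment as diameter has centre (2.5, 2) and r² = 261/4 = 65.25.
Check (9, -2): distance² to centre = 58.25 ≤ 65.25, so it lies inside.
All remaining points lie in this disk, and no smaller disk contains both endpoints, so this is the minimum enclosing circle.
The points at distance exactly r from the centre are (-5, -1), (10, 5) — 2 points.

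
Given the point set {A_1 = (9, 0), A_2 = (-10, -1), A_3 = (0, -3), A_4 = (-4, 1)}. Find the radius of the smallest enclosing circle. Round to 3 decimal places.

The farthest pair is A_1–A_2 with squared distance 362. The circle on this segment as diameter has centre (-0.5, -0.5) and r² = 362/4 = 90.5.
Check A_3: distance² to centre = 6.5 ≤ 90.5, so it lies inside.
All remaining points lie in this disk, and no smaller disk contains both endpoints, so this is the minimum enclosing circle.
r = √(90.5) ≈ 9.513.

9.513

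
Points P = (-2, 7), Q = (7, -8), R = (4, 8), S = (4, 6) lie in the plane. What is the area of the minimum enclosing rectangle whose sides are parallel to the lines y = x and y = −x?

156

In coordinates u = x + y, v = x − y the rectangle is axis-aligned; the map (x,y)→(u,v) scales areas by 2.
u-values: 5, -1, 12, 10; range = 12 − (-1) = 13.
v-values: -9, 15, -4, -2; range = 15 − (-9) = 24.
Area = (13 × 24) / 2 = 156.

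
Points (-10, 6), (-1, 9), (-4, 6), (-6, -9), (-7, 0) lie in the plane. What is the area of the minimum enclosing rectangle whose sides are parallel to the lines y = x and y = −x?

In coordinates u = x + y, v = x − y the rectangle is axis-aligned; the map (x,y)→(u,v) scales areas by 2.
u-values: -4, 8, 2, -15, -7; range = 8 − (-15) = 23.
v-values: -16, -10, -10, 3, -7; range = 3 − (-16) = 19.
Area = (23 × 19) / 2 = 218.5.

218.5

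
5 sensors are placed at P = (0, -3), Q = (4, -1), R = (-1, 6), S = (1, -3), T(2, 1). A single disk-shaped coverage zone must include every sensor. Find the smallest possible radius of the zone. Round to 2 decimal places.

The minimum enclosing circle is determined by three boundary points: Q, R, S.
Their circumcentre is (9/62, 95/62) with r² = 40885/1922.
The farthest remaining point P is at distance² 39521/1922 ≤ 40885/1922.
r = √(40885/1922) ≈ 4.61.

4.61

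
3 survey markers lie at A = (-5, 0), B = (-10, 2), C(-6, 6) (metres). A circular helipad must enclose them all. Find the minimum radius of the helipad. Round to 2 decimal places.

Side lengths²: AB² = 29, AC² = 37, BC² = 32.
Since AC² = 37 < 32 + 29 = 61, the triangle is acute, so the smallest enclosing circle is the circumcircle.
Circumcentre = (-95/14, 39/14), r² = 1073/98.
r = √(1073/98) ≈ 3.31.

3.31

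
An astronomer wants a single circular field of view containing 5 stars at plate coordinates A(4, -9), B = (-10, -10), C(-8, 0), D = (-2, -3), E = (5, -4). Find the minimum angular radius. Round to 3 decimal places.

The minimum enclosing circle is determined by three boundary points: B, C, E.
Their circumcentre is (-129/46, -287/46) with r² = 69745/1058.
The farthest remaining point A is at distance² 57049/1058 ≤ 69745/1058.
r = √(69745/1058) ≈ 8.119.

8.119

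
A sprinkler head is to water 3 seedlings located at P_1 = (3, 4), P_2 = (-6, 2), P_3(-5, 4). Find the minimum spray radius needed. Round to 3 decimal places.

Side lengths²: P_1P_2² = 85, P_1P_3² = 64, P_2P_3² = 5.
Since P_1P_2² = 85 ≥ 64 + 5 = 69, the angle opposite P_1P_2 is not acute, so the smallest enclosing circle has P_1P_2 as diameter.
Centre = midpoint of P_1P_2 = (-1.5, 3), r² = 85/4 = 21.25.
r = √(21.25) ≈ 4.610.

4.610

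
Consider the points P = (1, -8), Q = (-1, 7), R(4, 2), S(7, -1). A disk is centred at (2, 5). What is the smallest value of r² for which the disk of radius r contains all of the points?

170

The required radius is the distance from (2, 5) to the farthest point.
Squared distances: 170, 13, 13, 61.
Maximum is 170, attained at P.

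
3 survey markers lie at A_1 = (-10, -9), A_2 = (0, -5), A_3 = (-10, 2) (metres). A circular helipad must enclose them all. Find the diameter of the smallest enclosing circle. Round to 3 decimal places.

Side lengths²: A_1A_2² = 116, A_1A_3² = 121, A_2A_3² = 149.
Since A_2A_3² = 149 < 121 + 116 = 237, the triangle is acute, so the smallest enclosing circle is the circumcircle.
Circumcentre = (-6.4, -3.5), r² = 43.21.
Diameter = 2r = 2√(43.21) ≈ 13.147.

13.147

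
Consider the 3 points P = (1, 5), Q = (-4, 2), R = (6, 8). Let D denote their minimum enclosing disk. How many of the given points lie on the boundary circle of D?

Side lengths²: PQ² = 34, PR² = 34, QR² = 136.
Since QR² = 136 ≥ 34 + 34 = 68, the angle opposite QR is not acute, so the smallest enclosing circle has QR as diameter.
Centre = midpoint of QR = (1, 5), r² = 136/4 = 34.
The points at distance exactly r from the centre are Q, R — 2 points.

2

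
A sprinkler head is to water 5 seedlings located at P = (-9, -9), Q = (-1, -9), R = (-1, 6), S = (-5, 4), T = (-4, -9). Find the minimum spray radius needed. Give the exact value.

8.5

A smallest enclosing disk is always determined by at most three of the input points on its boundary.
The farthest pair is P–R with squared distance 289. The circle on this segment as diameter has centre (-5, -1.5) and r² = 289/4 = 72.25.
Check Q: distance² to centre = 72.25 ≤ 72.25, so it lies inside.
All remaining points lie in this disk, and no smaller disk contains both endpoints, so this is the minimum enclosing circle.
r = √(72.25) = 8.5.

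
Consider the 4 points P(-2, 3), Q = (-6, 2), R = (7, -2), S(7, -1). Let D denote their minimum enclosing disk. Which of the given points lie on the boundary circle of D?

Q, R

A smallest enclosing disk is always determined by at most three of the input points on its boundary.
The farthest pair is Q–R with squared distance 185. The circle on this segment as diameter has centre (0.5, 0) and r² = 185/4 = 46.25.
Check P: distance² to centre = 15.25 ≤ 46.25, so it lies inside.
All remaining points lie in this disk, and no smaller disk contains both endpoints, so this is the minimum enclosing circle.
The points at distance exactly r from the centre are Q, R — 2 points.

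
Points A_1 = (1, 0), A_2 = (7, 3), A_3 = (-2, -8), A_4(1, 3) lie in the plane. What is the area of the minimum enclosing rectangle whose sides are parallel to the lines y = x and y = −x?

In coordinates u = x + y, v = x − y the rectangle is axis-aligned; the map (x,y)→(u,v) scales areas by 2.
u-values: 1, 10, -10, 4; range = 10 − (-10) = 20.
v-values: 1, 4, 6, -2; range = 6 − (-2) = 8.
Area = (20 × 8) / 2 = 80.

80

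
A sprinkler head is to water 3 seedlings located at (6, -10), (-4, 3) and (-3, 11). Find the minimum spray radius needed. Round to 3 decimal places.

Call the three points A, B, C in the order given.
Side lengths²: AB² = 269, AC² = 522, BC² = 65.
Since AC² = 522 ≥ 269 + 65 = 334, the angle opposite AC is not acute, so the smallest enclosing circle has AC as diameter.
Centre = midpoint of AC = (1.5, 0.5), r² = 522/4 = 130.5.
r = √(130.5) ≈ 11.424.

11.424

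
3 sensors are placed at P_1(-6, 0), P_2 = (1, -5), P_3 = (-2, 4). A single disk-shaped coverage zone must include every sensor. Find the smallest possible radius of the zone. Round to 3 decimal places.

4.809

Side lengths²: P_1P_2² = 74, P_1P_3² = 32, P_2P_3² = 90.
Since P_2P_3² = 90 < 74 + 32 = 106, the triangle is acute, so the smallest enclosing circle is the circumcircle.
Circumcentre = (-1.25, -0.75), r² = 23.125.
r = √(23.125) ≈ 4.809.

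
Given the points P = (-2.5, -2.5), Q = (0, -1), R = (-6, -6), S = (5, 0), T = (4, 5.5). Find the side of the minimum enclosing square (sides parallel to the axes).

The bounding box has width 11 and height 11.5.
An axis-aligned square enclosing the set must have side ≥ max(width, height).
So the minimum side is max(11, 11.5) = 11.5.

11.5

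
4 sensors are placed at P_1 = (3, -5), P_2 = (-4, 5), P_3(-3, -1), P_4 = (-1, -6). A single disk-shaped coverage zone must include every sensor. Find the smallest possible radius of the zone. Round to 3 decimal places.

The farthest pair is P_1–P_2 with squared distance 149. The circle on this segment as diameter has centre (-0.5, 0) and r² = 149/4 = 37.25.
Check P_3: distance² to centre = 7.25 ≤ 37.25, so it lies inside.
All remaining points lie in this disk, and no smaller disk contains both endpoints, so this is the minimum enclosing circle.
r = √(37.25) ≈ 6.103.

6.103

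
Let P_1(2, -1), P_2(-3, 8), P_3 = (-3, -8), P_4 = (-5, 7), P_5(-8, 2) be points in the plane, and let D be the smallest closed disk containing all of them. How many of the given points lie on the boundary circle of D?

2

By Welzl's lemma the MEC is supported by two points (diametrically opposite) or three points (on a circumcircle).
The farthest pair is P_2–P_3 with squared distance 256. The circle on this segment as diameter has centre (-3, 0) and r² = 256/4 = 64.
Check P_1: distance² to centre = 26 ≤ 64, so it lies inside.
All remaining points lie in this disk, and no smaller disk contains both endpoints, so this is the minimum enclosing circle.
The points at distance exactly r from the centre are P_2, P_3 — 2 points.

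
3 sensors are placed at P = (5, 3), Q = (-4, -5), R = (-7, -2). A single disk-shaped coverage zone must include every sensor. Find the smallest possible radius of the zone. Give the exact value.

6.5

Side lengths²: PQ² = 145, PR² = 169, QR² = 18.
Since PR² = 169 ≥ 145 + 18 = 163, the angle opposite PR is not acute, so the smallest enclosing circle has PR as diameter.
Centre = midpoint of PR = (-1, 0.5), r² = 169/4 = 42.25.
r = √(42.25) = 6.5.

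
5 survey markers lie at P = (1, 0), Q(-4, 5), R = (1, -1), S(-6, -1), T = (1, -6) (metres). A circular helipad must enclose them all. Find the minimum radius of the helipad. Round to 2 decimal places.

The farthest pair is Q–T with squared distance 146. The circle on this segment as diameter has centre (-1.5, -0.5) and r² = 146/4 = 36.5.
Check P: distance² to centre = 6.5 ≤ 36.5, so it lies inside.
All remaining points lie in this disk, and no smaller disk contains both endpoints, so this is the minimum enclosing circle.
r = √(36.5) ≈ 6.04.

6.04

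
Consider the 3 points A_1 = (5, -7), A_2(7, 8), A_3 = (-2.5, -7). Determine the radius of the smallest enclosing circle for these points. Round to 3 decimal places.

Side lengths²: A_1A_2² = 229, A_1A_3² = 56.25, A_2A_3² = 315.25.
Since A_2A_3² = 315.25 ≥ 229 + 56.25 = 285.25, the angle opposite A_2A_3 is not acute, so the smallest enclosing circle has A_2A_3 as diameter.
Centre = midpoint of A_2A_3 = (2.25, 0.5), r² = 315.25/4 = 78.8125.
r = √(78.8125) ≈ 8.878.

8.878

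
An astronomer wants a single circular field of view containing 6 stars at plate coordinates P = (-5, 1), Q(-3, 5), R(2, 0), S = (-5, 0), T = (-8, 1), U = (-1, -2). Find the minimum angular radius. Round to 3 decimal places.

The minimum enclosing circle of a finite set is fixed by two of the points (as a diameter) or three (as a circumcircle).
The farthest pair is R–T with squared distance 101. The circle on this segment as diameter has centre (-3, 0.5) and r² = 101/4 = 25.25.
Check P: distance² to centre = 4.25 ≤ 25.25, so it lies inside.
All remaining points lie in this disk, and no smaller disk contains both endpoints, so this is the minimum enclosing circle.
r = √(25.25) ≈ 5.025.

5.025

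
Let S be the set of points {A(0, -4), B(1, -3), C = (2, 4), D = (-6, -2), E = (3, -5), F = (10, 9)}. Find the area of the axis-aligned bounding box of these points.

224

x ranges over [-6, 10], width 16.
y ranges over [-5, 9], height 14.
Area = 16 × 14 = 224.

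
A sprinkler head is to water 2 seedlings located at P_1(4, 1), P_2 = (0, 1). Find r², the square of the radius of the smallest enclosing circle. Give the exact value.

4

The smallest circle enclosing two points has them as diameter endpoints.
Centre = midpoint = (2, 1); r² = |P_1P_2|²/4 = 16/4 = 4.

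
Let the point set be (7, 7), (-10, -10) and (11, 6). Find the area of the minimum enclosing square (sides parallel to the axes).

441

The bounding box has width 21 and height 17.
An axis-aligned square enclosing the set must have side ≥ max(width, height).
So the minimum side is max(21, 17) = 21.
Area = 21² = 441.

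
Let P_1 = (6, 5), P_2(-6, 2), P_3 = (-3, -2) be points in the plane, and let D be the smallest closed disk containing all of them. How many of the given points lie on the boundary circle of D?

Side lengths²: P_1P_2² = 153, P_1P_3² = 130, P_2P_3² = 25.
Since P_1P_2² = 153 < 130 + 25 = 155, the triangle is acute, so the smallest enclosing circle is the circumcircle.
Circumcentre = (1/38, 129/38), r² = 27625/722.
The points at distance exactly r from the centre are P_1, P_2, P_3 — 3 points.

3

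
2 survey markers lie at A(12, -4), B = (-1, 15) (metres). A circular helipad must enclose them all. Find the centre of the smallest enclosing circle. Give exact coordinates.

The smallest circle enclosing two points has them as diameter endpoints.
Centre = midpoint = (5.5, 5.5); r² = |AB|²/4 = 530/4 = 132.5.
Centre = (5.5, 5.5).

(5.5, 5.5)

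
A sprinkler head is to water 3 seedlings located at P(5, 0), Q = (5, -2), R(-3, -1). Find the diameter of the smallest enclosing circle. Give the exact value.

8.125

Side lengths²: PQ² = 4, PR² = 65, QR² = 65.
Since QR² = 65 < 65 + 4 = 69, the triangle is acute, so the smallest enclosing circle is the circumcircle.
Circumcentre = (1.0625, -1), r² = 16.50390625.
Diameter = 2r = 2√(16.50390625) = 8.125.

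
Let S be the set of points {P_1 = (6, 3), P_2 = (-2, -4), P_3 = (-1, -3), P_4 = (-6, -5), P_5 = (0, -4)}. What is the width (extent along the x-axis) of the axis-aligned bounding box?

max x = 6, min x = -6, so width = 12.

12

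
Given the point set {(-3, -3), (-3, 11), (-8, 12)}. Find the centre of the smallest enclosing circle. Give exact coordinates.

(-5.5, 4.5)

Call the three points A, B, C in the order given.
Side lengths²: AB² = 196, AC² = 250, BC² = 26.
Since AC² = 250 ≥ 196 + 26 = 222, the angle opposite AC is not acute, so the smallest enclosing circle has AC as diameter.
Centre = midpoint of AC = (-5.5, 4.5), r² = 250/4 = 62.5.
Centre = (-5.5, 4.5).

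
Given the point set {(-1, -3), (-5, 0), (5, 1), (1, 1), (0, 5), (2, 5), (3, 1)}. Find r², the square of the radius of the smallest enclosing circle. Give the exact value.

25.25

The farthest pair is (-5, 0)–(5, 1) with squared distance 101. The circle on this segment as diameter has centre (0, 0.5) and r² = 101/4 = 25.25.
Check (-1, -3): distance² to centre = 13.25 ≤ 25.25, so it lies inside.
All remaining points lie in this disk, and no smaller disk contains both endpoints, so this is the minimum enclosing circle.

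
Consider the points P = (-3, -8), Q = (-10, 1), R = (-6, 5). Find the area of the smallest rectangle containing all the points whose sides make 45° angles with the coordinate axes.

In coordinates u = x + y, v = x − y the rectangle is axis-aligned; the map (x,y)→(u,v) scales areas by 2.
u-values: -11, -9, -1; range = -1 − (-11) = 10.
v-values: 5, -11, -11; range = 5 − (-11) = 16.
Area = (10 × 16) / 2 = 80.

80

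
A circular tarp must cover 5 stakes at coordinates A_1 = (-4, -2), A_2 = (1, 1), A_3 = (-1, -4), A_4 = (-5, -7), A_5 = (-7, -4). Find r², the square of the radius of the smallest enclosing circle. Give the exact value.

28925/1156

The minimum enclosing circle of a finite set is fixed by two of the points (as a diameter) or three (as a circumcircle).
The minimum enclosing circle is determined by three boundary points: A_2, A_4, A_5.
Their circumcentre is (-36/17, -99/34) with r² = 28925/1156.
The farthest remaining point A_1 is at distance² 5057/1156 ≤ 28925/1156.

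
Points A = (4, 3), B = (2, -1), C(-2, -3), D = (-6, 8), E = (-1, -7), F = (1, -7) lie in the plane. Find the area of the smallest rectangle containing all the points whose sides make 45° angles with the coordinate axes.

165

In coordinates u = x + y, v = x − y the rectangle is axis-aligned; the map (x,y)→(u,v) scales areas by 2.
u-values: 7, 1, -5, 2, -8, -6; range = 7 − (-8) = 15.
v-values: 1, 3, 1, -14, 6, 8; range = 8 − (-14) = 22.
Area = (15 × 22) / 2 = 165.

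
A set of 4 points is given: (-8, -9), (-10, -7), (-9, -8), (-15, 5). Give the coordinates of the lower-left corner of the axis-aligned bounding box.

x-range [-15, -8], y-range [-9, 5].
The lower-left corner is (-15, -9).

(-15, -9)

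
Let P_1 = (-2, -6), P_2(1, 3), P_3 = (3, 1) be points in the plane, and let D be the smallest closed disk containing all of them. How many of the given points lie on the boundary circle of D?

2

Side lengths²: P_1P_2² = 90, P_1P_3² = 74, P_2P_3² = 8.
Since P_1P_2² = 90 ≥ 74 + 8 = 82, the angle opposite P_1P_2 is not acute, so the smallest enclosing circle has P_1P_2 as diameter.
Centre = midpoint of P_1P_2 = (-0.5, -1.5), r² = 90/4 = 22.5.
The points at distance exactly r from the centre are P_1, P_2 — 2 points.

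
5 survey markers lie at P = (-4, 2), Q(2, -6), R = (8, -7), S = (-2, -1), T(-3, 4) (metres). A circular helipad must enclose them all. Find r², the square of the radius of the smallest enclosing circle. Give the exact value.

60.5

By Welzl's lemma the MEC is supported by two points (diametrically opposite) or three points (on a circumcircle).
The farthest pair is R–T with squared distance 242. The circle on this segment as diameter has centre (2.5, -1.5) and r² = 242/4 = 60.5.
Check P: distance² to centre = 54.5 ≤ 60.5, so it lies inside.
All remaining points lie in this disk, and no smaller disk contains both endpoints, so this is the minimum enclosing circle.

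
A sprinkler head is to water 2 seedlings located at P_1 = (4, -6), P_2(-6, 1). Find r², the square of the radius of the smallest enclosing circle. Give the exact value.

37.25

The smallest circle enclosing two points has them as diameter endpoints.
Centre = midpoint = (-1, -2.5); r² = |P_1P_2|²/4 = 149/4 = 37.25.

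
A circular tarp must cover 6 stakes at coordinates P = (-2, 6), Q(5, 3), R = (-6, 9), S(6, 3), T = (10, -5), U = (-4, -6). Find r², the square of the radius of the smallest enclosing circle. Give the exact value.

113

A smallest enclosing disk is always determined by at most three of the input points on its boundary.
The farthest pair is R–T with squared distance 452. The circle on this segment as diameter has centre (2, 2) and r² = 452/4 = 113.
Check P: distance² to centre = 32 ≤ 113, so it lies inside.
All remaining points lie in this disk, and no smaller disk contains both endpoints, so this is the minimum enclosing circle.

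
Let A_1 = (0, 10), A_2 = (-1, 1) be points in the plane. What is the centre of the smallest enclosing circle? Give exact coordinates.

The smallest circle enclosing two points has them as diameter endpoints.
Centre = midpoint = (-0.5, 5.5); r² = |A_1A_2|²/4 = 82/4 = 20.5.
Centre = (-0.5, 5.5).

(-0.5, 5.5)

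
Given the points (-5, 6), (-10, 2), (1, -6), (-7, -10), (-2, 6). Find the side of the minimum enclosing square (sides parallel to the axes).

The bounding box has width 11 and height 16.
An axis-aligned square enclosing the set must have side ≥ max(width, height).
So the minimum side is max(11, 16) = 16.

16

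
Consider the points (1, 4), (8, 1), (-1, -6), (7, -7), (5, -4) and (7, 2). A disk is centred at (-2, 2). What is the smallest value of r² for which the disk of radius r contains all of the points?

162

The required radius is the distance from (-2, 2) to the farthest point.
Squared distances: 13, 101, 65, 162, 85, 81.
Maximum is 162, attained at (7, -7).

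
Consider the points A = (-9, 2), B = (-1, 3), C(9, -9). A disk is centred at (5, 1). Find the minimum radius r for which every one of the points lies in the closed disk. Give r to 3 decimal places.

14.036

The required radius is the distance from (5, 1) to the farthest point.
Squared distances: 197, 40, 116.
Maximum is 197, attained at A.
r = √197 ≈ 14.036.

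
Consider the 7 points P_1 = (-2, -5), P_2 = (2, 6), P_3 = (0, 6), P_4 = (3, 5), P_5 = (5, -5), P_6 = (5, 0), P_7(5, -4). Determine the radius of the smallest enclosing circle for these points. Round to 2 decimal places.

6.14

The minimum enclosing circle of a finite set is fixed by two of the points (as a diameter) or three (as a circumcircle).
The minimum enclosing circle is determined by three boundary points: P_1, P_3, P_5.
Their circumcentre is (1.5, 1/22) with r² = 9125/242.
The farthest remaining point P_2 is at distance² 8641/242 ≤ 9125/242.
r = √(9125/242) ≈ 6.14.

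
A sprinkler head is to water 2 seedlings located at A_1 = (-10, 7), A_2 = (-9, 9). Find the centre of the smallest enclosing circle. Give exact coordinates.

The smallest circle enclosing two points has them as diameter endpoints.
Centre = midpoint = (-9.5, 8); r² = |A_1A_2|²/4 = 5/4 = 1.25.
Centre = (-9.5, 8).

(-9.5, 8)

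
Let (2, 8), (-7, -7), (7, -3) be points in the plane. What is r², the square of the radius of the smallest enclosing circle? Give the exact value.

65773/841

Call the three points A, B, C in the order given.
Side lengths²: AB² = 306, AC² = 146, BC² = 212.
Since AB² = 306 < 212 + 146 = 358, the triangle is acute, so the smallest enclosing circle is the circumcircle.
Circumcentre = (-40/29, -5/29), r² = 65773/841.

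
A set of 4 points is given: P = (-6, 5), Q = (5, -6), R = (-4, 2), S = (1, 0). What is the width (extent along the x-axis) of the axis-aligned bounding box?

11

max x = 5, min x = -6, so width = 11.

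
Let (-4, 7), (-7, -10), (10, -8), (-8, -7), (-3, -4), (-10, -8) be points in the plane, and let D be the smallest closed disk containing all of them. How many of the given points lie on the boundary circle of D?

3

A smallest enclosing disk is always determined by at most three of the input points on its boundary.
The minimum enclosing circle is determined by three boundary points: (-4, 7), (10, -8), (-10, -8).
Their circumcentre is (0, -3.3) with r² = 122.09.
The farthest remaining point (-7, -10) is at distance² 93.89 ≤ 122.09.
The points at distance exactly r from the centre are (-4, 7), (10, -8), (-10, -8) — 3 points.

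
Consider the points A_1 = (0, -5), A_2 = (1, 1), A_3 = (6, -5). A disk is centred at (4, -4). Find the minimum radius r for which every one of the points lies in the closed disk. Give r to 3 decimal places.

5.831

The required radius is the distance from (4, -4) to the farthest point.
Squared distances: 17, 34, 5.
Maximum is 34, attained at A_2.
r = √34 ≈ 5.831.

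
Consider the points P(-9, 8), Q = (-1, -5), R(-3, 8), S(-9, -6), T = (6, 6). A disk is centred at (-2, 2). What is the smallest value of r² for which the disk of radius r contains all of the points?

113

The required radius is the distance from (-2, 2) to the farthest point.
Squared distances: 85, 50, 37, 113, 80.
Maximum is 113, attained at S.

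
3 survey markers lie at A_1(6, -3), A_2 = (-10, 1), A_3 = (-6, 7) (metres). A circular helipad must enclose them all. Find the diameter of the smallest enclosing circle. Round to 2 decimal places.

Side lengths²: A_1A_2² = 272, A_1A_3² = 244, A_2A_3² = 52.
Since A_1A_2² = 272 < 244 + 52 = 296, the triangle is acute, so the smallest enclosing circle is the circumcircle.
Circumcentre = (-25/14, -1/7), r² = 13481/196.
Diameter = 2r = 2√(13481/196) ≈ 16.59.

16.59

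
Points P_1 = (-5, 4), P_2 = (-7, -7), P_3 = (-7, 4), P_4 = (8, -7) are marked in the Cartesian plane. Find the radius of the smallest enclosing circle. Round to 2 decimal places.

9.30

A smallest enclosing disk is always determined by at most three of the input points on its boundary.
The farthest pair is P_3–P_4 with squared distance 346. The circle on this segment as diameter has centre (0.5, -1.5) and r² = 346/4 = 86.5.
Check P_1: distance² to centre = 60.5 ≤ 86.5, so it lies inside.
All remaining points lie in this disk, and no smaller disk contains both endpoints, so this is the minimum enclosing circle.
r = √(86.5) ≈ 9.30.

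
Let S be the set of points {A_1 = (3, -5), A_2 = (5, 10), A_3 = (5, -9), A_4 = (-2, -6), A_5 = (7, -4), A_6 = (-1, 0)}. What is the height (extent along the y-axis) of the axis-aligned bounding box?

19

max y = 10, min y = -9, so height = 19.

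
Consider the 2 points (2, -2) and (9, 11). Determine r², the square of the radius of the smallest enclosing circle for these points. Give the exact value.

The smallest circle enclosing two points has them as diameter endpoints.
Centre = midpoint = (5.5, 4.5); r² = |(2, -2)−(9, 11)|²/4 = 218/4 = 54.5.

54.5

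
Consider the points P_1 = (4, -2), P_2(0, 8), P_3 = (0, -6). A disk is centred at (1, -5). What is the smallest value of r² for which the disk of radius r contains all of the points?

The required radius is the distance from (1, -5) to the farthest point.
Squared distances: 18, 170, 2.
Maximum is 170, attained at P_2.

170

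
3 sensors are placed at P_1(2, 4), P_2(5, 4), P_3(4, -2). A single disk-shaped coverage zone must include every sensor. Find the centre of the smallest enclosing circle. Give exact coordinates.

Side lengths²: P_1P_2² = 9, P_1P_3² = 40, P_2P_3² = 37.
Since P_1P_3² = 40 < 37 + 9 = 46, the triangle is acute, so the smallest enclosing circle is the circumcircle.
Circumcentre = (3.5, 7/6), r² = 185/18.
Centre = (3.5, 7/6).

(3.5, 7/6)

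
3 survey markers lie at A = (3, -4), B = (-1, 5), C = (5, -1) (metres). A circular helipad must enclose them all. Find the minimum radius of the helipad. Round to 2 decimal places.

Side lengths²: AB² = 97, AC² = 13, BC² = 72.
Since AB² = 97 ≥ 72 + 13 = 85, the angle opposite AB is not acute, so the smallest enclosing circle has AB as diameter.
Centre = midpoint of AB = (1, 0.5), r² = 97/4 = 24.25.
r = √(24.25) ≈ 4.92.

4.92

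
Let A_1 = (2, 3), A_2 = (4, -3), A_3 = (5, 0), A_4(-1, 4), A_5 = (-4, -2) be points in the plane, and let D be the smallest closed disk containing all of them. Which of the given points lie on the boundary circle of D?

The minimum enclosing circle of a finite set is fixed by two of the points (as a diameter) or three (as a circumcircle).
The minimum enclosing circle is determined by three boundary points: A_3, A_4, A_5.
Their circumcentre is (0.375, -0.4375) with r² = 21.58203125.
The farthest remaining point A_2 is at distance² 19.70703125 ≤ 21.58203125.
The points at distance exactly r from the centre are A_3, A_4, A_5 — 3 points.

A_3, A_4, A_5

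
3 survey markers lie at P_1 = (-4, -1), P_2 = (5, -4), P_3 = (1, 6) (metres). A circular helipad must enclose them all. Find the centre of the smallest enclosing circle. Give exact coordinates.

Side lengths²: P_1P_2² = 90, P_1P_3² = 74, P_2P_3² = 116.
Since P_2P_3² = 116 < 90 + 74 = 164, the triangle is acute, so the smallest enclosing circle is the circumcircle.
Circumcentre = (19/13, 5/13), r² = 5365/169.
Centre = (19/13, 5/13).

(19/13, 5/13)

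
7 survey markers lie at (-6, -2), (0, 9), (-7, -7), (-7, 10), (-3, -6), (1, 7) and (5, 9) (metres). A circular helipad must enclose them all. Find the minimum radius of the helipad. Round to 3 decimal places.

A smallest enclosing disk is always determined by at most three of the input points on its boundary.
The minimum enclosing circle is determined by three boundary points: (-7, -7), (-7, 10), (5, 9).
Their circumcentre is (-5/3, 1.5) with r² = 3625/36.
The farthest remaining point (0, 9) is at distance² 2125/36 ≤ 3625/36.
r = √(3625/36) ≈ 10.035.

10.035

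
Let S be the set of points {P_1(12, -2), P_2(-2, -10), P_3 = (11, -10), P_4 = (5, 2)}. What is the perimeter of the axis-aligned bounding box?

52

Width = max x − min x = 12 − (-2) = 14.
Height = max y − min y = 2 − (-10) = 12.
Perimeter = 2(14 + 12) = 52.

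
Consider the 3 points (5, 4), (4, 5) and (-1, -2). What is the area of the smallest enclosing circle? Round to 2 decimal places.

58.12

Call the three points A, B, C in the order given.
Side lengths²: AB² = 2, AC² = 72, BC² = 74.
Since BC² = 74 ≥ 72 + 2 = 74, the angle opposite BC is not acute, so the smallest enclosing circle has BC as diameter.
Centre = midpoint of BC = (1.5, 1.5), r² = 74/4 = 18.5.
Area = π·r² = π·18.5 ≈ 58.12.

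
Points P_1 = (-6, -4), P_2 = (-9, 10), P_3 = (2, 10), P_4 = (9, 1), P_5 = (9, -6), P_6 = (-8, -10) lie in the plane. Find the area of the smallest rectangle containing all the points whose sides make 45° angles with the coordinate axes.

In coordinates u = x + y, v = x − y the rectangle is axis-aligned; the map (x,y)→(u,v) scales areas by 2.
u-values: -10, 1, 12, 10, 3, -18; range = 12 − (-18) = 30.
v-values: -2, -19, -8, 8, 15, 2; range = 15 − (-19) = 34.
Area = (30 × 34) / 2 = 510.

510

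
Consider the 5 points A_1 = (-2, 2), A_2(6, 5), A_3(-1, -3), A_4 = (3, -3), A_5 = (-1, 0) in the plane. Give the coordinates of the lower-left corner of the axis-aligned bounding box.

x-range [-2, 6], y-range [-3, 5].
The lower-left corner is (-2, -3).

(-2, -3)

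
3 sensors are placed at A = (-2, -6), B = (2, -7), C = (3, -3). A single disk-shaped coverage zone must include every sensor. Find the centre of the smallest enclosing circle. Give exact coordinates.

Side lengths²: AB² = 17, AC² = 34, BC² = 17.
Since AC² = 34 ≥ 17 + 17 = 34, the angle opposite AC is not acute, so the smallest enclosing circle has AC as diameter.
Centre = midpoint of AC = (0.5, -4.5), r² = 34/4 = 8.5.
Centre = (0.5, -4.5).

(0.5, -4.5)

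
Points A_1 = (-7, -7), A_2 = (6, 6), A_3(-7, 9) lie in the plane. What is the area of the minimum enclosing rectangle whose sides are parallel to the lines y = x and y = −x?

In coordinates u = x + y, v = x − y the rectangle is axis-aligned; the map (x,y)→(u,v) scales areas by 2.
u-values: -14, 12, 2; range = 12 − (-14) = 26.
v-values: 0, 0, -16; range = 0 − (-16) = 16.
Area = (26 × 16) / 2 = 208.

208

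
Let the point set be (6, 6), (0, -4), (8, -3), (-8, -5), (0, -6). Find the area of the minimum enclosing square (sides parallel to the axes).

The bounding box has width 16 and height 12.
An axis-aligned square enclosing the set must have side ≥ max(width, height).
So the minimum side is max(16, 12) = 16.
Area = 16² = 256.

256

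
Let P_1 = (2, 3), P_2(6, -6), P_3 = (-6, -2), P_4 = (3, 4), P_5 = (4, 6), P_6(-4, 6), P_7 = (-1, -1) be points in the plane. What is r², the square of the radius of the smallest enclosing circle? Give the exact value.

The farthest pair is P_2–P_6 with squared distance 244. The circle on this segment as diameter has centre (1, 0) and r² = 244/4 = 61.
Check P_1: distance² to centre = 10 ≤ 61, so it lies inside.
All remaining points lie in this disk, and no smaller disk contains both endpoints, so this is the minimum enclosing circle.

61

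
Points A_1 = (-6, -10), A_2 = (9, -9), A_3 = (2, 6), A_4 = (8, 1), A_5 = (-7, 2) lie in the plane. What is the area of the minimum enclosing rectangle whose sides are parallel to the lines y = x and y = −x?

In coordinates u = x + y, v = x − y the rectangle is axis-aligned; the map (x,y)→(u,v) scales areas by 2.
u-values: -16, 0, 8, 9, -5; range = 9 − (-16) = 25.
v-values: 4, 18, -4, 7, -9; range = 18 − (-9) = 27.
Area = (25 × 27) / 2 = 337.5.

337.5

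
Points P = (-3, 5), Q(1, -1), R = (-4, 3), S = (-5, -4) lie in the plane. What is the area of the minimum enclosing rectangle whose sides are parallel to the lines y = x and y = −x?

55

In coordinates u = x + y, v = x − y the rectangle is axis-aligned; the map (x,y)→(u,v) scales areas by 2.
u-values: 2, 0, -1, -9; range = 2 − (-9) = 11.
v-values: -8, 2, -7, -1; range = 2 − (-8) = 10.
Area = (11 × 10) / 2 = 55.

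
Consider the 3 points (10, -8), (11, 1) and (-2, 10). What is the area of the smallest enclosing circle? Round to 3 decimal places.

367.566

Call the three points A, B, C in the order given.
Side lengths²: AB² = 82, AC² = 468, BC² = 250.
Since AC² = 468 ≥ 250 + 82 = 332, the angle opposite AC is not acute, so the smallest enclosing circle has AC as diameter.
Centre = midpoint of AC = (4, 1), r² = 468/4 = 117.
Area = π·r² = π·117 ≈ 367.566.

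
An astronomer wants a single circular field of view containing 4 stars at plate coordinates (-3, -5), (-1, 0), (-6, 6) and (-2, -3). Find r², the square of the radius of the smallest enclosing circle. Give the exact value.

A smallest enclosing disk is always determined by at most three of the input points on its boundary.
The farthest pair is (-3, -5)–(-6, 6) with squared distance 130. The circle on this segment as diameter has centre (-4.5, 0.5) and r² = 130/4 = 32.5.
Check (-1, 0): distance² to centre = 12.5 ≤ 32.5, so it lies inside.
All remaining points lie in this disk, and no smaller disk contains both endpoints, so this is the minimum enclosing circle.

32.5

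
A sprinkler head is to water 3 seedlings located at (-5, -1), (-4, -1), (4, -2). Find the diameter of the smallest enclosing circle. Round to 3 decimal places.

9.055

Call the three points A, B, C in the order given.
Side lengths²: AB² = 1, AC² = 82, BC² = 65.
Since AC² = 82 ≥ 65 + 1 = 66, the angle opposite AC is not acute, so the smallest enclosing circle has AC as diameter.
Centre = midpoint of AC = (-0.5, -1.5), r² = 82/4 = 20.5.
Diameter = 2r = 2√(20.5) ≈ 9.055.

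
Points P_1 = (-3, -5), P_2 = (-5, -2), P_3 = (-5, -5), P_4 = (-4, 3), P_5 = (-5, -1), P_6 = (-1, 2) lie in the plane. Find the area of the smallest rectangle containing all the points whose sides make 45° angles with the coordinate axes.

49.5

In coordinates u = x + y, v = x − y the rectangle is axis-aligned; the map (x,y)→(u,v) scales areas by 2.
u-values: -8, -7, -10, -1, -6, 1; range = 1 − (-10) = 11.
v-values: 2, -3, 0, -7, -4, -3; range = 2 − (-7) = 9.
Area = (11 × 9) / 2 = 49.5.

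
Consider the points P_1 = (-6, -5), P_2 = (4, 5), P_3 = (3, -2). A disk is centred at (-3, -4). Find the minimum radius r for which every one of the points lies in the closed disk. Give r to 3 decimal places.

11.402

The required radius is the distance from (-3, -4) to the farthest point.
Squared distances: 10, 130, 40.
Maximum is 130, attained at P_2.
r = √130 ≈ 11.402.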